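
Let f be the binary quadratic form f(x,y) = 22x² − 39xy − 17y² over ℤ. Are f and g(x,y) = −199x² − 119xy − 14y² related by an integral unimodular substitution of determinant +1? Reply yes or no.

D₁ = 3017, D₂ = 3017
river cycle of f (length 38): (-17, 39, 22), (22, 49, -7), (-7, 49, 22), (22, 39, -17), (-17, 29, 32), (32, 35, -14), (-14, 49, 11), (11, 39, -34), (-34, 29, 16), (16, 35, -28), … (28 more)
river cycle of g (length 38): (-14, 35, 32), (32, 29, -17), (-17, 39, 22), (22, 49, -7), (-7, 49, 22), (22, 39, -17), (-17, 29, 32), (32, 35, -14), (-14, 49, 11), (11, 39, -34), … (28 more)
cycles coincide ⇒ equivalent

yes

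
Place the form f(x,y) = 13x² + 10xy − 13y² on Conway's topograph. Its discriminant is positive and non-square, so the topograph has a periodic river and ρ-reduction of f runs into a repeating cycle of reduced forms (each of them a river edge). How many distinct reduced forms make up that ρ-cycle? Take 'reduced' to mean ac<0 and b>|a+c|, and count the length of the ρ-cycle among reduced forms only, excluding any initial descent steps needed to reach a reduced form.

D = 776, ⌊√D⌋ = 27
river: ρ → (-13,16,10)
river: ρ → (10,24,-5)
river: ρ → (-5,26,5)
river: ρ → (5,24,-10)
river: ρ → (-10,16,13)
river: ρ → (13,10,-13)
ρ-cycle length = 6 (tail of 0 descent steps not counted)

6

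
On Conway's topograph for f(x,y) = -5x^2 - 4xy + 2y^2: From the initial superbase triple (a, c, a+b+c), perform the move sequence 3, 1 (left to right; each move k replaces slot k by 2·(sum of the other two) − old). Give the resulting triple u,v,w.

start (-5,2,-7) = (f(1,0),f(0,1),f(1,1))
replace slot 3: 2·((-5)+2) − (-7) = 1 → (-5,2,1)
replace slot 1: 2·(2+1) − (-5) = 11 → (11,2,1)

11,2,1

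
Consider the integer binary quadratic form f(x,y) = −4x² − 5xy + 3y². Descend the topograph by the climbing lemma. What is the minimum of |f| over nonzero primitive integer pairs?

descent: ρ → (3,5,-4)  [lands on river]
river: ρ → (-4,3,4)
river: ρ → (4,5,-3)
river: ρ → (-3,7,2)
river: ρ → (2,5,-6)
river: ρ → (-6,7,1)
river: ρ → (1,7,-6)
river: ρ → (-6,5,2)
river: ρ → (2,7,-3)
river: ρ → (-3,5,4)
river: ρ → (4,3,-4)
river: ρ → (-4,5,3)
river: ρ → (3,7,-2)
river: ρ → (-2,5,6)
river: ρ → (6,7,-1)
river: ρ → (-1,7,6)
river: ρ → (6,5,-2)
river: ρ → (-2,7,3)
closes: descent 1, river 18
min |a| on river = 1

1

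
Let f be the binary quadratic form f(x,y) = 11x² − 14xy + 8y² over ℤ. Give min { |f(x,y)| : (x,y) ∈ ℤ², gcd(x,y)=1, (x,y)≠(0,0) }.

translate: b→8 (≡-14 mod 22), so (11,-14,8)→(11,8,5)
flip: (11,8,5)→(5,-8,11)
translate: b→2 (≡-8 mod 10), so (5,-8,11)→(5,2,8)
reduced (well bottom): (5,2,8) with a≤c, −a<b≤a
well minimum = a = 5

5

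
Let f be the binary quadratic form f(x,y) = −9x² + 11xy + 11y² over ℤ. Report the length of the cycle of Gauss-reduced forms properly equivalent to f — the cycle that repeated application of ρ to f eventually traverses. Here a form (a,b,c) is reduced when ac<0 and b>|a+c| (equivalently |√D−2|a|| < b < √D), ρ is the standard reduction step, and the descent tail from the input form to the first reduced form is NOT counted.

D = 517, ⌊√D⌋ = 22
river: ρ → (11,11,-9)
river: ρ → (-9,7,13)
river: ρ → (13,19,-3)
river: ρ → (-3,17,19)
river: ρ → (19,21,-1)
river: ρ → (-1,21,19)
river: ρ → (19,17,-3)
river: ρ → (-3,19,13)
river: ρ → (13,7,-9)
river: ρ → (-9,11,11)
ρ-cycle length = 10 (tail of 0 descent steps not counted)

10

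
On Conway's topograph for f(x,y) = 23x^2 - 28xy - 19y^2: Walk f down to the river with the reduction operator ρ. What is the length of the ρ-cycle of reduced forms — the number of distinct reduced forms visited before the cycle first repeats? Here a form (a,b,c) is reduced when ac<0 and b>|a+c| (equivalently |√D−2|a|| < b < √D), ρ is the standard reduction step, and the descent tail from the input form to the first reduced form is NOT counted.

D = 2532, ⌊√D⌋ = 50
descent: ρ → (-19,28,23)  [lands on river]
river: ρ → (23,18,-24)
river: ρ → (-24,30,17)
river: ρ → (17,38,-16)
river: ρ → (-16,26,29)
river: ρ → (29,32,-13)
river: ρ → (-13,46,8)
river: ρ → (8,50,-1)
river: ρ → (-1,50,8)
river: ρ → (8,46,-13)
river: ρ → (-13,32,29)
river: ρ → (29,26,-16)
river: ρ → (-16,38,17)
river: ρ → (17,30,-24)
river: ρ → (-24,18,23)
river: ρ → (23,28,-19)
river: ρ → (-19,48,3)
river: ρ → (3,48,-19)
ρ-cycle length = 18 (tail of 1 descent step not counted)

18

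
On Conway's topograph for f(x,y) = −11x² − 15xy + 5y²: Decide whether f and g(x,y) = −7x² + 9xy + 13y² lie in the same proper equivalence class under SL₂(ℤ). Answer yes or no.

D₁ = 445, D₂ = 445
river cycle of f (length 10): (5, 15, -11), (-11, 7, 9), (9, 11, -9), (-9, 7, 11), (11, 15, -5), (-5, 15, 11), (11, 7, -9), (-9, 11, 9), (9, 7, -11), (-11, 15, 5)
river cycle of g (length 6): (13, 17, -3), (-3, 19, 7), (7, 9, -13), (-13, 17, 3), (3, 19, -7), (-7, 9, 13)
cycles differ ⇒ inequivalent

no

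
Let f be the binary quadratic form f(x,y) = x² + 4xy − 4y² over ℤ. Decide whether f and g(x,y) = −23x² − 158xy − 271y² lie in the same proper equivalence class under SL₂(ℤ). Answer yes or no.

D₁ = 32, D₂ = 32
river cycle of f (length 2): (-4, 4, 1), (1, 4, -4)
river cycle of g (length 2): (-4, 4, 1), (1, 4, -4)
cycles coincide ⇒ equivalent

yes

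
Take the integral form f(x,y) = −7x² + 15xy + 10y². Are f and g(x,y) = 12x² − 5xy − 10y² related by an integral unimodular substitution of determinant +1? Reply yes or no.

D₁ = 505, D₂ = 505
river cycle of f (length 8): (10, 5, -12), (-12, 19, 3), (3, 17, -18), (-18, 19, 2), (2, 21, -8), (-8, 11, 12), (12, 13, -7), (-7, 15, 10)
river cycle of g (length 8): (-10, 5, 12), (12, 19, -3), (-3, 17, 18), (18, 19, -2), (-2, 21, 8), (8, 11, -12), (-12, 13, 7), (7, 15, -10)
cycles differ ⇒ inequivalent

no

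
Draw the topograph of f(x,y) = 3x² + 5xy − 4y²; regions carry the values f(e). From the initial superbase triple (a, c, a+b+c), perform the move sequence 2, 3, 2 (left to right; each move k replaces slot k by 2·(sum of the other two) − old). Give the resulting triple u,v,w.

start (3,-4,4) = (f(1,0),f(0,1),f(1,1))
replace slot 2: 2·(3+4) − (-4) = 18 → (3,18,4)
replace slot 3: 2·(3+18) − 4 = 38 → (3,18,38)
replace slot 2: 2·(3+38) − 18 = 64 → (3,64,38)

3,64,38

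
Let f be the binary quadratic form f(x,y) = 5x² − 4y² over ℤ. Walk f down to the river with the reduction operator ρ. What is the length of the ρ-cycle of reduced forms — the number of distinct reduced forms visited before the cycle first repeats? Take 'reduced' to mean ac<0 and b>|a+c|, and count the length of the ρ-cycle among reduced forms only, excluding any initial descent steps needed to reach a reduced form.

D = 80, ⌊√D⌋ = 8
descent: ρ → (-4,8,1)  [lands on river]
river: ρ → (1,8,-4)
ρ-cycle length = 2 (tail of 1 descent step not counted)

2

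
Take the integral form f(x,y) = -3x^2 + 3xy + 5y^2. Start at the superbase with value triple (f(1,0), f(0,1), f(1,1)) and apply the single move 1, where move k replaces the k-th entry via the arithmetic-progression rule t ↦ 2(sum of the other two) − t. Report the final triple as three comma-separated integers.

start (-3,5,5) = (f(1,0),f(0,1),f(1,1))
replace slot 1: 2·(5+5) − (-3) = 23 → (23,5,5)

23,5,5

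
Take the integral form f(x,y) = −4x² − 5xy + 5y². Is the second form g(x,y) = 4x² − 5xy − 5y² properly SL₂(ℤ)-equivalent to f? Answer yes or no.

D₁ = 105, D₂ = 105
river cycle of f (length 6): (5, 5, -4), (-4, 3, 6), (6, 9, -1), (-1, 9, 6), (6, 3, -4), (-4, 5, 5)
river cycle of g (length 6): (-5, 5, 4), (4, 3, -6), (-6, 9, 1), (1, 9, -6), (-6, 3, 4), (4, 5, -5)
cycles differ ⇒ inequivalent

no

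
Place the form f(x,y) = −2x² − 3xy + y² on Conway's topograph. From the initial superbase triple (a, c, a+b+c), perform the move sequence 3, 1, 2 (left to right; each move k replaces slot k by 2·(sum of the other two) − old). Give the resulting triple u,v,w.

start (-2,1,-4) = (f(1,0),f(0,1),f(1,1))
replace slot 3: 2·((-2)+1) − (-4) = 2 → (-2,1,2)
replace slot 1: 2·(1+2) − (-2) = 8 → (8,1,2)
replace slot 2: 2·(8+2) − 1 = 19 → (8,19,2)

8,19,2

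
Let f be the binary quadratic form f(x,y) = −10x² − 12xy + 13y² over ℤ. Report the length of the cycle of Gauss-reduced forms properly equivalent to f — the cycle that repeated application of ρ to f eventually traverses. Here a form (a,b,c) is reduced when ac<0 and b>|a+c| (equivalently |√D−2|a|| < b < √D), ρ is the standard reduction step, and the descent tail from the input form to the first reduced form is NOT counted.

D = 664, ⌊√D⌋ = 25
descent: ρ → (13,12,-10)  [lands on river]
river: ρ → (-10,8,15)
river: ρ → (15,22,-3)
river: ρ → (-3,20,22)
river: ρ → (22,24,-1)
river: ρ → (-1,24,22)
river: ρ → (22,20,-3)
river: ρ → (-3,22,15)
river: ρ → (15,8,-10)
river: ρ → (-10,12,13)
river: ρ → (13,14,-9)
river: ρ → (-9,22,5)
river: ρ → (5,18,-17)
river: ρ → (-17,16,6)
river: ρ → (6,20,-11)
river: ρ → (-11,24,2)
river: ρ → (2,24,-11)
river: ρ → (-11,20,6)
river: ρ → (6,16,-17)
river: ρ → (-17,18,5)
river: ρ → (5,22,-9)
river: ρ → (-9,14,13)
ρ-cycle length = 22 (tail of 1 descent step not counted)

22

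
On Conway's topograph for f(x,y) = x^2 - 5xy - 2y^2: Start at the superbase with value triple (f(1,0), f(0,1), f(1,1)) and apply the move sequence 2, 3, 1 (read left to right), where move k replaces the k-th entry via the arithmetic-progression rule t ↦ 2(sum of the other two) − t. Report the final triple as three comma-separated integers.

start (1,-2,-6) = (f(1,0),f(0,1),f(1,1))
replace slot 2: 2·(1+(-6)) − (-2) = -8 → (1,-8,-6)
replace slot 3: 2·(1+(-8)) − (-6) = -8 → (1,-8,-8)
replace slot 1: 2·((-8)+(-8)) − 1 = -33 → (-33,-8,-8)

-33,-8,-8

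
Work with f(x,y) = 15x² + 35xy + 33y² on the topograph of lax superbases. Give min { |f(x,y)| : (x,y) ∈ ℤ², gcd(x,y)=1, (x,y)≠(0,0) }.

translate: b→5 (≡35 mod 30), so (15,35,33)→(15,5,13)
flip: (15,5,13)→(13,-5,15)
reduced (well bottom): (13,-5,15) with a≤c, −a<b≤a
well minimum = a = 13

13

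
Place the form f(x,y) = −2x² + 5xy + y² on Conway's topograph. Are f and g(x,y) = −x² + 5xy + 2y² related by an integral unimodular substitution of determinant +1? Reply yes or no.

D₁ = 33, D₂ = 33
river cycle of f (length 4): (1, 5, -2), (-2, 3, 3), (3, 3, -2), (-2, 5, 1)
river cycle of g (length 4): (2, 3, -3), (-3, 3, 2), (2, 5, -1), (-1, 5, 2)
cycles differ ⇒ inequivalent

no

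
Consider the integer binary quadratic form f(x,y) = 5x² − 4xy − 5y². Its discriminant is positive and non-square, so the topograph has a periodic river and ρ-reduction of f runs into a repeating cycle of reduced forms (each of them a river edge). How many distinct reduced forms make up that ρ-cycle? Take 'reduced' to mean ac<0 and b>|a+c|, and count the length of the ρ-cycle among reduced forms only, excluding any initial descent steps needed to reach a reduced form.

D = 116, ⌊√D⌋ = 10
descent: ρ → (-5,4,5)  [lands on river]
river: ρ → (5,6,-4)
river: ρ → (-4,10,1)
river: ρ → (1,10,-4)
river: ρ → (-4,6,5)
river: ρ → (5,4,-5)
river: ρ → (-5,6,4)
river: ρ → (4,10,-1)
river: ρ → (-1,10,4)
river: ρ → (4,6,-5)
ρ-cycle length = 10 (tail of 1 descent step not counted)

10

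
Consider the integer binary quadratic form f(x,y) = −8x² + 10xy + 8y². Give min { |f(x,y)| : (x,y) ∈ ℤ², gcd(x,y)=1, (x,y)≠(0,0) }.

river: ρ → (8,6,-10)
river: ρ → (-10,14,4)
river: ρ → (4,18,-2)
river: ρ → (-2,18,4)
river: ρ → (4,14,-10)
river: ρ → (-10,6,8)
river: ρ → (8,10,-8)
river: ρ → (-8,6,10)
river: ρ → (10,14,-4)
river: ρ → (-4,18,2)
river: ρ → (2,18,-4)
river: ρ → (-4,14,10)
river: ρ → (10,6,-8)
river: ρ → (-8,10,8)
closes: descent 0, river 14
min |a| on river = 2

2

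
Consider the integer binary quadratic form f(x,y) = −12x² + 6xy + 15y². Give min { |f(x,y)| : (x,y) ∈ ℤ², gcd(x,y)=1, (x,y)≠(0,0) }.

river: ρ → (15,24,-3)
river: ρ → (-3,24,15)
river: ρ → (15,6,-12)
river: ρ → (-12,18,9)
river: ρ → (9,18,-12)
river: ρ → (-12,6,15)
closes: descent 0, river 6
min |a| on river = 3

3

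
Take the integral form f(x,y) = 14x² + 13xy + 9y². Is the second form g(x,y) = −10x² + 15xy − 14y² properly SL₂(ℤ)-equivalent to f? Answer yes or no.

D₁ = -335, D₂ = -335
f: flip: (14,13,9)→(9,-13,14)
f: translate: b→5 (≡-13 mod 18), so (9,-13,14)→(9,5,10)
f: reduced (well bottom): (9,5,10) with a≤c, −a<b≤a
g is negative-definite; reduce −g:
−g: translate: b→5 (≡-15 mod 20), so (10,-15,14)→(10,5,9)
−g: flip: (10,5,9)→(9,-5,10)
−g: reduced (well bottom): (9,-5,10) with a≤c, −a<b≤a
flip sign back: reduced form of g is (-9,5,-10)
reduced forms (9, 5, 10) vs (-9, 5, -10) ⇒ inequivalent

no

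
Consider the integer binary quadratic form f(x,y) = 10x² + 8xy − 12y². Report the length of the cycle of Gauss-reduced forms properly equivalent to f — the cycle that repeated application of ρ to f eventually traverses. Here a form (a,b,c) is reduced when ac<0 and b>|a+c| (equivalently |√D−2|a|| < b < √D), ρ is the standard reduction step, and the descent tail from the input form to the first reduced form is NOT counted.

D = 544, ⌊√D⌋ = 23
river: ρ → (-12,16,6)
river: ρ → (6,20,-6)
river: ρ → (-6,16,12)
river: ρ → (12,8,-10)
river: ρ → (-10,12,10)
river: ρ → (10,8,-12)
ρ-cycle length = 6 (tail of 0 descent steps not counted)

6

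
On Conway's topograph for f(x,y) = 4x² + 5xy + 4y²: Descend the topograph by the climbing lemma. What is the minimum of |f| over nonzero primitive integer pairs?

translate: b→-3 (≡5 mod 8), so (4,5,4)→(4,-3,3)
flip: (4,-3,3)→(3,3,4)
reduced (well bottom): (3,3,4) with a≤c, −a<b≤a
well minimum = a = 3

3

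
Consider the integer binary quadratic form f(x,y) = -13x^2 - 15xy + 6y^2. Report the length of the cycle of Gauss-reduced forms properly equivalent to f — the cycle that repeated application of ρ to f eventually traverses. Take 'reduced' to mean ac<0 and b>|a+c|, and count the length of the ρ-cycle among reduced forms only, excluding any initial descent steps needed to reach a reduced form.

D = 537, ⌊√D⌋ = 23
descent: ρ → (6,15,-13)  [lands on river]
river: ρ → (-13,11,8)
river: ρ → (8,21,-3)
river: ρ → (-3,21,8)
river: ρ → (8,11,-13)
river: ρ → (-13,15,6)
river: ρ → (6,21,-4)
river: ρ → (-4,19,11)
river: ρ → (11,3,-12)
river: ρ → (-12,21,2)
river: ρ → (2,23,-1)
river: ρ → (-1,23,2)
river: ρ → (2,21,-12)
river: ρ → (-12,3,11)
river: ρ → (11,19,-4)
river: ρ → (-4,21,6)
ρ-cycle length = 16 (tail of 1 descent step not counted)

16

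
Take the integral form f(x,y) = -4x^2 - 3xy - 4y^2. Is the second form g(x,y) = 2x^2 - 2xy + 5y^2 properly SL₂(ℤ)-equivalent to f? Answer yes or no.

D₁ = -55, D₂ = -36
discriminants differ ⇒ not SL₂(ℤ)-equivalent

no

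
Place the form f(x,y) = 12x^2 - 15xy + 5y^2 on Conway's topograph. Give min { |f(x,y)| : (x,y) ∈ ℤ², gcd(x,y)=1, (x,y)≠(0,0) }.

translate: b→9 (≡-15 mod 24), so (12,-15,5)→(12,9,2)
flip: (12,9,2)→(2,-9,12)
translate: b→-1 (≡-9 mod 4), so (2,-9,12)→(2,-1,2)
flip: (2,-1,2)→(2,1,2)
reduced (well bottom): (2,1,2) with a≤c, −a<b≤a
well minimum = a = 2

2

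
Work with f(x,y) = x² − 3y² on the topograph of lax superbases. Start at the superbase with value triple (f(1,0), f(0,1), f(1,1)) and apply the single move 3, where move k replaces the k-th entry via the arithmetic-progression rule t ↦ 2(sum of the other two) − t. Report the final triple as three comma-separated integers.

start (1,-3,-2) = (f(1,0),f(0,1),f(1,1))
replace slot 3: 2·(1+(-3)) − (-2) = -2 → (1,-3,-2)

1,-3,-2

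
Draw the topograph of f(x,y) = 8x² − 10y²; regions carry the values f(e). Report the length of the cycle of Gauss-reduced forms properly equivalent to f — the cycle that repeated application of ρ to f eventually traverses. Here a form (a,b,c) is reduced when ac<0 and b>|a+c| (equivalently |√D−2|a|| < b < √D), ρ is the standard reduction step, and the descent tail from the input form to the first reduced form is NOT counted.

D = 320, ⌊√D⌋ = 17
descent: ρ → (-10,0,8)
descent: ρ → (8,16,-2)  [lands on river]
river: ρ → (-2,16,8)
ρ-cycle length = 2 (tail of 2 descent steps not counted)

2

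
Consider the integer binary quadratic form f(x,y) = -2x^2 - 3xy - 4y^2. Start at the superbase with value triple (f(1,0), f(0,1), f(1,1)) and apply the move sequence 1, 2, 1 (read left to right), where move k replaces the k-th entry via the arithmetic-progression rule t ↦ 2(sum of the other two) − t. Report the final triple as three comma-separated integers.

start (-2,-4,-9) = (f(1,0),f(0,1),f(1,1))
replace slot 1: 2·((-4)+(-9)) − (-2) = -24 → (-24,-4,-9)
replace slot 2: 2·((-24)+(-9)) − (-4) = -62 → (-24,-62,-9)
replace slot 1: 2·((-62)+(-9)) − (-24) = -118 → (-118,-62,-9)

-118,-62,-9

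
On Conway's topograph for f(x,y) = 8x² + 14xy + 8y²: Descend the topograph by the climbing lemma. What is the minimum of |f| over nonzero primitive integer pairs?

translate: b→-2 (≡14 mod 16), so (8,14,8)→(8,-2,2)
flip: (8,-2,2)→(2,2,8)
reduced (well bottom): (2,2,8) with a≤c, −a<b≤a
well minimum = a = 2

2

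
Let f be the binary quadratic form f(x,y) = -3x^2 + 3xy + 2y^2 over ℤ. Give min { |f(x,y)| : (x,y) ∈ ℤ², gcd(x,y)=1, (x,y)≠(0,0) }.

river: ρ → (2,5,-1)
river: ρ → (-1,5,2)
river: ρ → (2,3,-3)
river: ρ → (-3,3,2)
closes: descent 0, river 4
min |a| on river = 1

1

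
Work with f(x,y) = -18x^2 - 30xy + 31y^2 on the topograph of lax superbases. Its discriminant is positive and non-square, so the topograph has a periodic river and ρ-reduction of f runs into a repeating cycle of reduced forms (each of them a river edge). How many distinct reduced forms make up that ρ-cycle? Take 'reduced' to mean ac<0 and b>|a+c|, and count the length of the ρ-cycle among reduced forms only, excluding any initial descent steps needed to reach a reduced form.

D = 3132, ⌊√D⌋ = 55
descent: ρ → (31,30,-18)  [lands on river]
river: ρ → (-18,42,19)
river: ρ → (19,34,-26)
river: ρ → (-26,18,27)
river: ρ → (27,36,-17)
river: ρ → (-17,32,31)
ρ-cycle length = 6 (tail of 1 descent step not counted)

6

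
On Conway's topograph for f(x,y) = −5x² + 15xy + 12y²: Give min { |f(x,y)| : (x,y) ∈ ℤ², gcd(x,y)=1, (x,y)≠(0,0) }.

river: ρ → (12,9,-8)
river: ρ → (-8,7,13)
river: ρ → (13,19,-2)
river: ρ → (-2,21,3)
river: ρ → (3,21,-2)
river: ρ → (-2,19,13)
river: ρ → (13,7,-8)
river: ρ → (-8,9,12)
river: ρ → (12,15,-5)
river: ρ → (-5,15,12)
closes: descent 0, river 10
min |a| on river = 2

2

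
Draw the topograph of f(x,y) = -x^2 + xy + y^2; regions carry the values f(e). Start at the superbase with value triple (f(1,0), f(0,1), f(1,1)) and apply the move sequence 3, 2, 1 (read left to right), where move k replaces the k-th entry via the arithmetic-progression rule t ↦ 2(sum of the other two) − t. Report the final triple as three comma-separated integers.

start (-1,1,1) = (f(1,0),f(0,1),f(1,1))
replace slot 3: 2·((-1)+1) − 1 = -1 → (-1,1,-1)
replace slot 2: 2·((-1)+(-1)) − 1 = -5 → (-1,-5,-1)
replace slot 1: 2·((-5)+(-1)) − (-1) = -11 → (-11,-5,-1)

-11,-5,-1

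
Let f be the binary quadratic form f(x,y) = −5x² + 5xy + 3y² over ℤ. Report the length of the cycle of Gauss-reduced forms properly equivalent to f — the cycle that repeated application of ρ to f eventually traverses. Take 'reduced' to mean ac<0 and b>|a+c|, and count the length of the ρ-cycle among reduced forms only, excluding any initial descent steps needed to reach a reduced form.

D = 85, ⌊√D⌋ = 9
river: ρ → (3,7,-3)
river: ρ → (-3,5,5)
river: ρ → (5,5,-3)
river: ρ → (-3,7,3)
river: ρ → (3,5,-5)
river: ρ → (-5,5,3)
ρ-cycle length = 6 (tail of 0 descent steps not counted)

6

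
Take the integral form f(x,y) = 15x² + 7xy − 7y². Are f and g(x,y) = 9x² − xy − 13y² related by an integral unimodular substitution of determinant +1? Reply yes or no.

D₁ = 469, D₂ = 469
river cycle of f (length 2): (-7, 21, 1), (1, 21, -7)
river cycle of g (length 4): (9, 17, -5), (-5, 13, 15), (15, 17, -3), (-3, 19, 9)
cycles differ ⇒ inequivalent

no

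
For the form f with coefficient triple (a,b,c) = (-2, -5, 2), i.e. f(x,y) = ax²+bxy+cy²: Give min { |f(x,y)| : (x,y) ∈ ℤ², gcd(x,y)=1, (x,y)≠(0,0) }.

descent: ρ → (2,5,-2)  [lands on river]
river: ρ → (-2,3,4)
river: ρ → (4,5,-1)
river: ρ → (-1,5,4)
river: ρ → (4,3,-2)
river: ρ → (-2,5,2)
river: ρ → (2,3,-4)
river: ρ → (-4,5,1)
river: ρ → (1,5,-4)
river: ρ → (-4,3,2)
closes: descent 1, river 10
min |a| on river = 1

1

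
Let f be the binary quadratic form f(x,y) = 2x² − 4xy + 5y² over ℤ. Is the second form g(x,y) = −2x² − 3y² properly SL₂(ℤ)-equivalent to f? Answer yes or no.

D₁ = -24, D₂ = -24
f: translate: b→0 (≡-4 mod 4), so (2,-4,5)→(2,0,3)
f: reduced (well bottom): (2,0,3) with a≤c, −a<b≤a
g is negative-definite; reduce −g:
−g: reduced (well bottom): (2,0,3) with a≤c, −a<b≤a
flip sign back: reduced form of g is (-2,0,-3)
reduced forms (2, 0, 3) vs (-2, 0, -3) ⇒ inequivalent

no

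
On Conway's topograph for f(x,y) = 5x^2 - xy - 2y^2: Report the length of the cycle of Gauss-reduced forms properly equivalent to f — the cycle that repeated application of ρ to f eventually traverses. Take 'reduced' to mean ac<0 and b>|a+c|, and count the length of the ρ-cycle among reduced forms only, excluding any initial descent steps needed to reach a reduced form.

D = 41, ⌊√D⌋ = 6
descent: ρ → (-2,5,2)  [lands on river]
river: ρ → (2,3,-4)
river: ρ → (-4,5,1)
river: ρ → (1,5,-4)
river: ρ → (-4,3,2)
river: ρ → (2,5,-2)
river: ρ → (-2,3,4)
river: ρ → (4,5,-1)
river: ρ → (-1,5,4)
river: ρ → (4,3,-2)
ρ-cycle length = 10 (tail of 1 descent step not counted)

10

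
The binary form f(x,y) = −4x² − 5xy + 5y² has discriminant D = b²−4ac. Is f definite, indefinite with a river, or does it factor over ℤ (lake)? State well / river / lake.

D = b²−4ac = (-5)² − 4·(-4)·5 = 105
D > 0 non-square ⇒ indefinite ⇒ periodic river

river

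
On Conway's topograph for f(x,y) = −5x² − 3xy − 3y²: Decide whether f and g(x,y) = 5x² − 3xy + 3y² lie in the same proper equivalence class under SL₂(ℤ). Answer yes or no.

D₁ = -51, D₂ = -51
f is negative-definite; reduce −f:
−f: flip: (5,3,3)→(3,-3,5)
−f: translate: b→3 (≡-3 mod 6), so (3,-3,5)→(3,3,5)
−f: reduced (well bottom): (3,3,5) with a≤c, −a<b≤a
flip sign back: reduced form of f is (-3,-3,-5)
g: flip: (5,-3,3)→(3,3,5)
g: reduced (well bottom): (3,3,5) with a≤c, −a<b≤a
reduced forms (-3, -3, -5) vs (3, 3, 5) ⇒ inequivalent

no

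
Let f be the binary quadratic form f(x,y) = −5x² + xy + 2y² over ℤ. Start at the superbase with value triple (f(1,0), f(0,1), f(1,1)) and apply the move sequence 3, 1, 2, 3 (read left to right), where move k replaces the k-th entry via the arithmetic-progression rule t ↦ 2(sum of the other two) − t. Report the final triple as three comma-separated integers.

start (-5,2,-2) = (f(1,0),f(0,1),f(1,1))
replace slot 3: 2·((-5)+2) − (-2) = -4 → (-5,2,-4)
replace slot 1: 2·(2+(-4)) − (-5) = 1 → (1,2,-4)
replace slot 2: 2·(1+(-4)) − 2 = -8 → (1,-8,-4)
replace slot 3: 2·(1+(-8)) − (-4) = -10 → (1,-8,-10)

1,-8,-10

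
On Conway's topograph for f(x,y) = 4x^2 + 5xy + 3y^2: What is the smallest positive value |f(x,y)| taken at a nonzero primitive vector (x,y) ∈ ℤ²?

translate: b→-3 (≡5 mod 8), so (4,5,3)→(4,-3,2)
flip: (4,-3,2)→(2,3,4)
translate: b→-1 (≡3 mod 4), so (2,3,4)→(2,-1,3)
reduced (well bottom): (2,-1,3) with a≤c, −a<b≤a
well minimum = a = 2

2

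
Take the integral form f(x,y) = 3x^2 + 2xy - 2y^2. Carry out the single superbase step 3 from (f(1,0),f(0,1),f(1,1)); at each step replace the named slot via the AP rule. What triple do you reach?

start (3,-2,3) = (f(1,0),f(0,1),f(1,1))
replace slot 3: 2·(3+(-2)) − 3 = -1 → (3,-2,-1)

3,-2,-1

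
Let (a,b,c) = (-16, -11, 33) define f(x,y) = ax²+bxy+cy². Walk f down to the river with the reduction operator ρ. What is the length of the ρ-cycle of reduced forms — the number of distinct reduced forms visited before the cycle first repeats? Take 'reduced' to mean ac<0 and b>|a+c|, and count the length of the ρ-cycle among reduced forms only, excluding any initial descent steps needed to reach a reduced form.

D = 2233, ⌊√D⌋ = 47
descent: ρ → (33,11,-16)
descent: ρ → (-16,21,28)  [lands on river]
river: ρ → (28,35,-9)
river: ρ → (-9,37,24)
river: ρ → (24,11,-22)
river: ρ → (-22,33,13)
river: ρ → (13,45,-4)
river: ρ → (-4,43,24)
river: ρ → (24,5,-23)
river: ρ → (-23,41,6)
river: ρ → (6,43,-16)
ρ-cycle length = 10 (tail of 2 descent steps not counted)

10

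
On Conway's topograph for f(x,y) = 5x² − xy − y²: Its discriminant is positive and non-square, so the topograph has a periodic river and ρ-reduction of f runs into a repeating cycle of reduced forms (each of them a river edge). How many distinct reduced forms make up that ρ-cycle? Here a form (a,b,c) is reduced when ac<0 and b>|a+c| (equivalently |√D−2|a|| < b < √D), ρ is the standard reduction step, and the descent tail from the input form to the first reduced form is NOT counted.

D = 21, ⌊√D⌋ = 4
descent: ρ → (-1,3,3)  [lands on river]
river: ρ → (3,3,-1)
ρ-cycle length = 2 (tail of 1 descent step not counted)

2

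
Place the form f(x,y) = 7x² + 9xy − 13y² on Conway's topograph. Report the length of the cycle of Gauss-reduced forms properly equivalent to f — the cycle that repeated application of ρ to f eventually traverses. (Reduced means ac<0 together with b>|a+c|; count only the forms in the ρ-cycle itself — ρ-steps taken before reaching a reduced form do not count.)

D = 445, ⌊√D⌋ = 21
river: ρ → (-13,17,3)
river: ρ → (3,19,-7)
river: ρ → (-7,9,13)
river: ρ → (13,17,-3)
river: ρ → (-3,19,7)
river: ρ → (7,9,-13)
ρ-cycle length = 6 (tail of 0 descent steps not counted)

6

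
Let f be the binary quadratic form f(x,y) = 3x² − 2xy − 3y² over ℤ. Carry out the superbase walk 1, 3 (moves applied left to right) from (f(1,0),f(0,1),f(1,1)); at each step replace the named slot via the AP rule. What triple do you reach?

start (3,-3,-2) = (f(1,0),f(0,1),f(1,1))
replace slot 1: 2·((-3)+(-2)) − 3 = -13 → (-13,-3,-2)
replace slot 3: 2·((-13)+(-3)) − (-2) = -30 → (-13,-3,-30)

-13,-3,-30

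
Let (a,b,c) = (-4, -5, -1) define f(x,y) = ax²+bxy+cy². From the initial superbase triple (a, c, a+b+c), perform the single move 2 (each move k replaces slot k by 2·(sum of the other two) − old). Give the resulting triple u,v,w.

start (-4,-1,-10) = (f(1,0),f(0,1),f(1,1))
replace slot 2: 2·((-4)+(-10)) − (-1) = -27 → (-4,-27,-10)

-4,-27,-10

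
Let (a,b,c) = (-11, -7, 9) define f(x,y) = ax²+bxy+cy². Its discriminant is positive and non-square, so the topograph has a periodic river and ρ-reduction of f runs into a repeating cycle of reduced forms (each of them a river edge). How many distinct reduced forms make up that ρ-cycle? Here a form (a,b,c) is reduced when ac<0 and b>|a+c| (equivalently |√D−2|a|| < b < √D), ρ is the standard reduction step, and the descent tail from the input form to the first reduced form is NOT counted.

D = 445, ⌊√D⌋ = 21
descent: ρ → (9,7,-11)  [lands on river]
river: ρ → (-11,15,5)
river: ρ → (5,15,-11)
river: ρ → (-11,7,9)
river: ρ → (9,11,-9)
river: ρ → (-9,7,11)
river: ρ → (11,15,-5)
river: ρ → (-5,15,11)
river: ρ → (11,7,-9)
river: ρ → (-9,11,9)
ρ-cycle length = 10 (tail of 1 descent step not counted)

10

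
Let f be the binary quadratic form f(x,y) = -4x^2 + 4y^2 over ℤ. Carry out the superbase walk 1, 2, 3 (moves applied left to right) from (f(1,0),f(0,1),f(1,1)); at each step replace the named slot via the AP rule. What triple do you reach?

start (-4,4,0) = (f(1,0),f(0,1),f(1,1))
replace slot 1: 2·(4+0) − (-4) = 12 → (12,4,0)
replace slot 2: 2·(12+0) − 4 = 20 → (12,20,0)
replace slot 3: 2·(12+20) − 0 = 64 → (12,20,64)

12,20,64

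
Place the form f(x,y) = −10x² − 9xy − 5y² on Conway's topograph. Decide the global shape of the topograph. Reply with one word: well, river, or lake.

D = b²−4ac = (-9)² − 4·(-10)·(-5) = -119
D < 0 ⇒ definite ⇒ every region one sign ⇒ single well

well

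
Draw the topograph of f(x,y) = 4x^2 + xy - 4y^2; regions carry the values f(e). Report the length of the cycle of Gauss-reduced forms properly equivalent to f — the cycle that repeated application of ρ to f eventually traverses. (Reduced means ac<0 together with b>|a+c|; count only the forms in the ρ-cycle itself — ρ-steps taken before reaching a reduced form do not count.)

D = 65, ⌊√D⌋ = 8
river: ρ → (-4,7,1)
river: ρ → (1,7,-4)
river: ρ → (-4,1,4)
river: ρ → (4,7,-1)
river: ρ → (-1,7,4)
river: ρ → (4,1,-4)
ρ-cycle length = 6 (tail of 0 descent steps not counted)

6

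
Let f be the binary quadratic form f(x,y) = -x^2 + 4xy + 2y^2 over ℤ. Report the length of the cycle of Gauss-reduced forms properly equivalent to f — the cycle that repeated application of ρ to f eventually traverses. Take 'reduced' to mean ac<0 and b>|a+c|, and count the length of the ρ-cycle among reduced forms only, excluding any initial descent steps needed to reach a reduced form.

D = 24, ⌊√D⌋ = 4
river: ρ → (2,4,-1)
river: ρ → (-1,4,2)
ρ-cycle length = 2 (tail of 0 descent steps not counted)

2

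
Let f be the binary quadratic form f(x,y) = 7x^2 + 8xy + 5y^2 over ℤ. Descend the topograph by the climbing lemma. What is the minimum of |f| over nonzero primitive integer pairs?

translate: b→-6 (≡8 mod 14), so (7,8,5)→(7,-6,4)
flip: (7,-6,4)→(4,6,7)
translate: b→-2 (≡6 mod 8), so (4,6,7)→(4,-2,5)
reduced (well bottom): (4,-2,5) with a≤c, −a<b≤a
well minimum = a = 4

4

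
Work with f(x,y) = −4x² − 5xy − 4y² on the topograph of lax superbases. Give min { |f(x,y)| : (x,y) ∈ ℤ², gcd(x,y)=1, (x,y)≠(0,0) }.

translate: b→-3 (≡5 mod 8), so (4,5,4)→(4,-3,3)
flip: (4,-3,3)→(3,3,4)
reduced (well bottom): (3,3,4) with a≤c, −a<b≤a
well minimum |f| = |-3| = 3 (negative-definite)

3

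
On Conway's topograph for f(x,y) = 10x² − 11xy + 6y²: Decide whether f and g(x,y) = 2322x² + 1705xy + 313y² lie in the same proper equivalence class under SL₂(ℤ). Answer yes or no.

D₁ = -119, D₂ = -119
f: translate: b→9 (≡-11 mod 20), so (10,-11,6)→(10,9,5)
f: flip: (10,9,5)→(5,-9,10)
f: translate: b→1 (≡-9 mod 10), so (5,-9,10)→(5,1,6)
f: reduced (well bottom): (5,1,6) with a≤c, −a<b≤a
g: flip: (2322,1705,313)→(313,-1705,2322)
g: translate: b→173 (≡-1705 mod 626), so (313,-1705,2322)→(313,173,24)
g: flip: (313,173,24)→(24,-173,313)
g: translate: b→19 (≡-173 mod 48), so (24,-173,313)→(24,19,5)
g: flip: (24,19,5)→(5,-19,24)
g: translate: b→1 (≡-19 mod 10), so (5,-19,24)→(5,1,6)
g: reduced (well bottom): (5,1,6) with a≤c, −a<b≤a
reduced forms (5, 1, 6) vs (5, 1, 6) ⇒ equivalent

yes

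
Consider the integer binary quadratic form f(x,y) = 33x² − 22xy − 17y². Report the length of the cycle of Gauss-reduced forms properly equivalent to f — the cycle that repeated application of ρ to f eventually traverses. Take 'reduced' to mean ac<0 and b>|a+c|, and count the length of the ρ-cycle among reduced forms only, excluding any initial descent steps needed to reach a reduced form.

D = 2728, ⌊√D⌋ = 52
descent: ρ → (-17,22,33)  [lands on river]
river: ρ → (33,44,-6)
river: ρ → (-6,52,1)
river: ρ → (1,52,-6)
river: ρ → (-6,44,33)
river: ρ → (33,22,-17)
river: ρ → (-17,46,9)
river: ρ → (9,44,-22)
river: ρ → (-22,44,9)
river: ρ → (9,46,-17)
ρ-cycle length = 10 (tail of 1 descent step not counted)

10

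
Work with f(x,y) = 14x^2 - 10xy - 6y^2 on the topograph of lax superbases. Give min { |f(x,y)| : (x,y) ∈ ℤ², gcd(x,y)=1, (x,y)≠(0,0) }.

descent: ρ → (-6,10,14)  [lands on river]
river: ρ → (14,18,-2)
river: ρ → (-2,18,14)
river: ρ → (14,10,-6)
river: ρ → (-6,14,10)
river: ρ → (10,6,-10)
river: ρ → (-10,14,6)
river: ρ → (6,10,-14)
river: ρ → (-14,18,2)
river: ρ → (2,18,-14)
river: ρ → (-14,10,6)
river: ρ → (6,14,-10)
river: ρ → (-10,6,10)
river: ρ → (10,14,-6)
closes: descent 1, river 14
min |a| on river = 2

2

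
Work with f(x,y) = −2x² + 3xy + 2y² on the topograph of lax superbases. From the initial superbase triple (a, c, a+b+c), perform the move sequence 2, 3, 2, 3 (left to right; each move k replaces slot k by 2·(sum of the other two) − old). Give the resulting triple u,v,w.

start (-2,2,3) = (f(1,0),f(0,1),f(1,1))
replace slot 2: 2·((-2)+3) − 2 = 0 → (-2,0,3)
replace slot 3: 2·((-2)+0) − 3 = -7 → (-2,0,-7)
replace slot 2: 2·((-2)+(-7)) − 0 = -18 → (-2,-18,-7)
replace slot 3: 2·((-2)+(-18)) − (-7) = -33 → (-2,-18,-33)

-2,-18,-33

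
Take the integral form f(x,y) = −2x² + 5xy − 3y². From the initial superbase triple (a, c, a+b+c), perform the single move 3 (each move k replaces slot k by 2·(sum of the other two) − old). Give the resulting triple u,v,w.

start (-2,-3,0) = (f(1,0),f(0,1),f(1,1))
replace slot 3: 2·((-2)+(-3)) − 0 = -10 → (-2,-3,-10)

-2,-3,-10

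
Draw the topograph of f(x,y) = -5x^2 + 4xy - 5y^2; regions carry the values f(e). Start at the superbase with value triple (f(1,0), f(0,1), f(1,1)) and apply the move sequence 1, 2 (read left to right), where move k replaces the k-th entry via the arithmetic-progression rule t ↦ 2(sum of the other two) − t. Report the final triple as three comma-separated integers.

start (-5,-5,-6) = (f(1,0),f(0,1),f(1,1))
replace slot 1: 2·((-5)+(-6)) − (-5) = -17 → (-17,-5,-6)
replace slot 2: 2·((-17)+(-6)) − (-5) = -41 → (-17,-41,-6)

-17,-41,-6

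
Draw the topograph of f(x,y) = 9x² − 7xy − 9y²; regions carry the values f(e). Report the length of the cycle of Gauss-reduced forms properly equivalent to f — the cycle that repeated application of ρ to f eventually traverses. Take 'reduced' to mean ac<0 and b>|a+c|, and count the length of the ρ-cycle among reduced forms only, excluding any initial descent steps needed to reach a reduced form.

D = 373, ⌊√D⌋ = 19
descent: ρ → (-9,7,9)  [lands on river]
river: ρ → (9,11,-7)
river: ρ → (-7,17,3)
river: ρ → (3,19,-1)
river: ρ → (-1,19,3)
river: ρ → (3,17,-7)
river: ρ → (-7,11,9)
river: ρ → (9,7,-9)
river: ρ → (-9,11,7)
river: ρ → (7,17,-3)
river: ρ → (-3,19,1)
river: ρ → (1,19,-3)
river: ρ → (-3,17,7)
river: ρ → (7,11,-9)
ρ-cycle length = 14 (tail of 1 descent step not counted)

14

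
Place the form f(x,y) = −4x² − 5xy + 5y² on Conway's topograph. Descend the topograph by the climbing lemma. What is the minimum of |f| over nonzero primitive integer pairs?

descent: ρ → (5,5,-4)  [lands on river]
river: ρ → (-4,3,6)
river: ρ → (6,9,-1)
river: ρ → (-1,9,6)
river: ρ → (6,3,-4)
river: ρ → (-4,5,5)
closes: descent 1, river 6
min |a| on river = 1

1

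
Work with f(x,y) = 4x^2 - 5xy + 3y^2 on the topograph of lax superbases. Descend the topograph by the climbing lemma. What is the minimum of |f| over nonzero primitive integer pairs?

translate: b→3 (≡-5 mod 8), so (4,-5,3)→(4,3,2)
flip: (4,3,2)→(2,-3,4)
translate: b→1 (≡-3 mod 4), so (2,-3,4)→(2,1,3)
reduced (well bottom): (2,1,3) with a≤c, −a<b≤a
well minimum = a = 2

2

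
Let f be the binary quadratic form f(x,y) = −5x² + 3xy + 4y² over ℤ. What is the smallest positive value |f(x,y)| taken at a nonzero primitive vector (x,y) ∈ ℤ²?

river: ρ → (4,5,-4)
river: ρ → (-4,3,5)
river: ρ → (5,7,-2)
river: ρ → (-2,9,1)
river: ρ → (1,9,-2)
river: ρ → (-2,7,5)
river: ρ → (5,3,-4)
river: ρ → (-4,5,4)
river: ρ → (4,3,-5)
river: ρ → (-5,7,2)
river: ρ → (2,9,-1)
river: ρ → (-1,9,2)
river: ρ → (2,7,-5)
river: ρ → (-5,3,4)
closes: descent 0, river 14
min |a| on river = 1

1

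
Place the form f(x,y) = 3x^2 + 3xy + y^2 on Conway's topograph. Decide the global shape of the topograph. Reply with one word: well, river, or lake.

D = b²−4ac = 3² − 4·3·1 = -3
D < 0 ⇒ definite ⇒ every region one sign ⇒ single well

well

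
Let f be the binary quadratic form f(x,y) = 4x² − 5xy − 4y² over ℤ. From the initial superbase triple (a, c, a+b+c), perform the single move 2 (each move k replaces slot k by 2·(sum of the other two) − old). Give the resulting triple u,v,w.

start (4,-4,-5) = (f(1,0),f(0,1),f(1,1))
replace slot 2: 2·(4+(-5)) − (-4) = 2 → (4,2,-5)

4,2,-5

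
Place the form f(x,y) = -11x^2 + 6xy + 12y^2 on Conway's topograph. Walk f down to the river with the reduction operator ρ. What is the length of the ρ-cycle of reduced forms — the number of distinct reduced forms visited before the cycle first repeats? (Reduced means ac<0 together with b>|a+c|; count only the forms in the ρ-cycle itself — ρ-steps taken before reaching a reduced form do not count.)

D = 564, ⌊√D⌋ = 23
river: ρ → (12,18,-5)
river: ρ → (-5,22,4)
river: ρ → (4,18,-15)
river: ρ → (-15,12,7)
river: ρ → (7,16,-11)
river: ρ → (-11,6,12)
ρ-cycle length = 6 (tail of 0 descent steps not counted)

6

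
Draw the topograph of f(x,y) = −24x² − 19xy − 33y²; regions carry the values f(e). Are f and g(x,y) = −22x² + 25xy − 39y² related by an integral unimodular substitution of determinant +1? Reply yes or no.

D₁ = -2807, D₂ = -2807
f is negative-definite; reduce −f:
−f: reduced (well bottom): (24,19,33) with a≤c, −a<b≤a
flip sign back: reduced form of f is (-24,-19,-33)
g is negative-definite; reduce −g:
−g: translate: b→19 (≡-25 mod 44), so (22,-25,39)→(22,19,36)
−g: reduced (well bottom): (22,19,36) with a≤c, −a<b≤a
flip sign back: reduced form of g is (-22,-19,-36)
reduced forms (-24, -19, -33) vs (-22, -19, -36) ⇒ inequivalent

no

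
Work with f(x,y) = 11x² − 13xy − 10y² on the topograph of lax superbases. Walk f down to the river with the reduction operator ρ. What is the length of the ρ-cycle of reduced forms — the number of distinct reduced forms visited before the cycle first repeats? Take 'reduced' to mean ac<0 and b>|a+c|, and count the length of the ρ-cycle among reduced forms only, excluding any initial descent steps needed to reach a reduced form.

D = 609, ⌊√D⌋ = 24
descent: ρ → (-10,13,11)  [lands on river]
river: ρ → (11,9,-12)
river: ρ → (-12,15,8)
river: ρ → (8,17,-10)
river: ρ → (-10,23,2)
river: ρ → (2,21,-21)
river: ρ → (-21,21,2)
river: ρ → (2,23,-10)
river: ρ → (-10,17,8)
river: ρ → (8,15,-12)
river: ρ → (-12,9,11)
river: ρ → (11,13,-10)
river: ρ → (-10,7,14)
river: ρ → (14,21,-3)
river: ρ → (-3,21,14)
river: ρ → (14,7,-10)
ρ-cycle length = 16 (tail of 1 descent step not counted)

16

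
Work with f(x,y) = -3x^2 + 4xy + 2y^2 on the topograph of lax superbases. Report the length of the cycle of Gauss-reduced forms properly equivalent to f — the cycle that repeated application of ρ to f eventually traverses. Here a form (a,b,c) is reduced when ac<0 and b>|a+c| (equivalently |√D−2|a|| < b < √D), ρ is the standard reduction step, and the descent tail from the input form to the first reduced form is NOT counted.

D = 40, ⌊√D⌋ = 6
river: ρ → (2,4,-3)
river: ρ → (-3,2,3)
river: ρ → (3,4,-2)
river: ρ → (-2,4,3)
river: ρ → (3,2,-3)
river: ρ → (-3,4,2)
ρ-cycle length = 6 (tail of 0 descent steps not counted)

6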